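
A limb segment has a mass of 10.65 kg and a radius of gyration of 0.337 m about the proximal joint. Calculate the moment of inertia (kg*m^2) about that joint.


I = m * k^2
I = 10.65 * 0.337^2
k^2 = 0.1136
I = 1.2095


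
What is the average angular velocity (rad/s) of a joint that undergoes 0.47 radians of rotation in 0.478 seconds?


omega = delta_theta / delta_t
omega = 0.47 / 0.478
omega = 0.9833


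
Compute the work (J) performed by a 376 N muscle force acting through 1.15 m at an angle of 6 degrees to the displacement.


W = F * d * cos(theta)
theta = 6 deg = 0.1047 rad
cos(theta) = 0.9945
W = 376 * 1.15 * 0.9945
W = 430.0313


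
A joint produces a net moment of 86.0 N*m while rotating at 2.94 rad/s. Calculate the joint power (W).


P = M * omega
P = 86.0 * 2.94
P = 252.8400


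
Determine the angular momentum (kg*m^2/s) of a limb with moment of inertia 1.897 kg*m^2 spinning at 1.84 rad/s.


L = I * omega
L = 1.897 * 1.84
L = 3.4905


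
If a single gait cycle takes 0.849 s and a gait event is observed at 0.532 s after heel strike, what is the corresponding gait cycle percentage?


pct = (event_time / cycle_time) * 100
pct = (0.532 / 0.849) * 100
ratio = 0.6266
pct = 62.6620


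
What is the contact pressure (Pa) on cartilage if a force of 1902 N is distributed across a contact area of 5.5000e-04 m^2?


P = F / A
P = 1902 / 5.5000e-04
P = 3.4582e+06


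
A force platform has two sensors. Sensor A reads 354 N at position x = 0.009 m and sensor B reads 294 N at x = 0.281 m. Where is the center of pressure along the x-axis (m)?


COP_x = (F1*x1 + F2*x2) / (F1 + F2)
COP_x = (354*0.009 + 294*0.281) / (354 + 294)
Numerator = 85.8000
Denominator = 648
COP_x = 0.1324


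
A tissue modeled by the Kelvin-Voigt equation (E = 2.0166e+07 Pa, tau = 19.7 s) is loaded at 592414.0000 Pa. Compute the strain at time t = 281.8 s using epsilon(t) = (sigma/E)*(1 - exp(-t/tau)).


epsilon(t) = (sigma/E) * (1 - exp(-t/tau))
sigma/E = 592414.0000 / 2.0166e+07 = 0.0294
exp(-t/tau) = exp(-281.8 / 19.7) = 6.1320e-07
epsilon = 0.0294 * (1 - 6.1320e-07)
epsilon = 0.0294


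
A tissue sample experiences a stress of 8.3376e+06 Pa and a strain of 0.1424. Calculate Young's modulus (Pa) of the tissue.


E = stress / strain
E = 8.3376e+06 / 0.1424
E = 5.8551e+07


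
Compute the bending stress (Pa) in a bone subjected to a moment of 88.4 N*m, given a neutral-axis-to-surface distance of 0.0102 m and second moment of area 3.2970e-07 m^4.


sigma = M * c / I
sigma = 88.4 * 0.0102 / 3.2970e-07
M * c = 0.9017
sigma = 2.7348e+06


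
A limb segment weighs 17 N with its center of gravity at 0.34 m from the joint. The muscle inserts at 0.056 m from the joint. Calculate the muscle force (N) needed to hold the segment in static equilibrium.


F_muscle = W * d_load / d_muscle
F_muscle = 17 * 0.34 / 0.056
Numerator = 5.7800
F_muscle = 103.2143


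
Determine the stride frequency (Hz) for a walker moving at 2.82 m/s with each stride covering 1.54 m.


f = v / stride_length
f = 2.82 / 1.54
f = 1.8312


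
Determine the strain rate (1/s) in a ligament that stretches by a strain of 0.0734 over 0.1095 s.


strain_rate = delta_strain / delta_t
strain_rate = 0.0734 / 0.1095
strain_rate = 0.6703


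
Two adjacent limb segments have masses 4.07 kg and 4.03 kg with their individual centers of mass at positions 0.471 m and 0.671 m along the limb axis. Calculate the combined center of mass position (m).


COM = (m1*x1 + m2*x2) / (m1 + m2)
COM = (4.07*0.471 + 4.03*0.671) / (4.07 + 4.03)
Numerator = 4.6211
Denominator = 8.1000
COM = 0.5705


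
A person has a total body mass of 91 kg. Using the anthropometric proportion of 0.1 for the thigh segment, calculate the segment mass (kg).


m_segment = body_mass * fraction
m_segment = 91 * 0.1
m_segment = 9.1000


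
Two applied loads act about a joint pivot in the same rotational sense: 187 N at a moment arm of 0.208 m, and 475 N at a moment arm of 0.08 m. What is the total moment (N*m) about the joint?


M = F1 * d1 + F2 * d2
M = 187 * 0.208 + 475 * 0.08
M = 38.8960 + 38.0000
M = 76.8960


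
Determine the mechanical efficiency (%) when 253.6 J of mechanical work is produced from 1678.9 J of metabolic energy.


eta = (W_mech / E_meta) * 100
eta = (253.6 / 1678.9) * 100
ratio = 0.1511
eta = 15.1051


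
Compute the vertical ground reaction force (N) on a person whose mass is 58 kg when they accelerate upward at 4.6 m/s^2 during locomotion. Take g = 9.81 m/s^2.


GRF = m * (g + a)
GRF = 58 * (9.81 + 4.6)
GRF = 58 * 14.4100
GRF = 835.7800


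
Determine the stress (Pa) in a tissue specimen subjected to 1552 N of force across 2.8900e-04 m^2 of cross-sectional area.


stress = F / A
stress = 1552 / 2.8900e-04
stress = 5.3702e+06


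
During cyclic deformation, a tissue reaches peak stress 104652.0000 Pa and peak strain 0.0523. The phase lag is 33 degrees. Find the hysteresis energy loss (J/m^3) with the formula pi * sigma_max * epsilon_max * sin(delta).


E_loss = pi * sigma_max * epsilon_max * sin(delta)
delta = 33 deg = 0.5760 rad
sin(delta) = 0.5446
E_loss = pi * 104652.0000 * 0.0523 * 0.5446
E_loss = 9365.0017


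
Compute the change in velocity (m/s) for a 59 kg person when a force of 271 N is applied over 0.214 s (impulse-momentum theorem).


J = F * dt = 271 * 0.214 = 57.9940 N*s
delta_v = J / m
delta_v = 57.9940 / 59
delta_v = 0.9829


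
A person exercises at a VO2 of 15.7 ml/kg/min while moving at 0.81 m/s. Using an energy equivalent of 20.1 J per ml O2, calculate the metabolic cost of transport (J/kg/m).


Power per kg = VO2 * 20.1 / 60
Power per kg = 15.7 * 20.1 / 60 = 5.2595 W/kg
Cost = power_per_kg / speed
Cost = 5.2595 / 0.81
Cost = 6.4932


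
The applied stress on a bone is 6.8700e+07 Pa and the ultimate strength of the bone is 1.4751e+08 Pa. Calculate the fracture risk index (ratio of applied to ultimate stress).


FRI = applied / ultimate
FRI = 6.8700e+07 / 1.4751e+08
FRI = 0.4657


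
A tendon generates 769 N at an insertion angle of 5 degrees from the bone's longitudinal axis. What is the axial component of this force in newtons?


F_eff = F_tendon * cos(theta)
theta = 5 deg = 0.0873 rad
cos(theta) = 0.9962
F_eff = 769 * 0.9962
F_eff = 766.0737


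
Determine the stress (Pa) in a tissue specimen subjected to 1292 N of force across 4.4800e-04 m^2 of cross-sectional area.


stress = F / A
stress = 1292 / 4.4800e-04
stress = 2.8839e+06


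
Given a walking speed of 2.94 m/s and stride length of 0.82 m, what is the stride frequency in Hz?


f = v / stride_length
f = 2.94 / 0.82
f = 3.5854


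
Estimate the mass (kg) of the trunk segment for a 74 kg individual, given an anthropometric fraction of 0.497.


m_segment = body_mass * fraction
m_segment = 74 * 0.497
m_segment = 36.7780


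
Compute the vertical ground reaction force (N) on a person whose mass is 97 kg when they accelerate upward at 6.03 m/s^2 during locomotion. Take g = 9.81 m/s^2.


GRF = m * (g + a)
GRF = 97 * (9.81 + 6.03)
GRF = 97 * 15.8400
GRF = 1536.4800


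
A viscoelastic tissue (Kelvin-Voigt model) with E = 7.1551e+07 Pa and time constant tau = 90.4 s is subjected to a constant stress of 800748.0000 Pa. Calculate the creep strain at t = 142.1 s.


epsilon(t) = (sigma/E) * (1 - exp(-t/tau))
sigma/E = 800748.0000 / 7.1551e+07 = 0.0112
exp(-t/tau) = exp(-142.1 / 90.4) = 0.2076
epsilon = 0.0112 * (1 - 0.2076)
epsilon = 0.0089


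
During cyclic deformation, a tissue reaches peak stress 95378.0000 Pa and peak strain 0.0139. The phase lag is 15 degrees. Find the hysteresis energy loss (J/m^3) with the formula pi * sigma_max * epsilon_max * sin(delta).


E_loss = pi * sigma_max * epsilon_max * sin(delta)
delta = 15 deg = 0.2618 rad
sin(delta) = 0.2588
E_loss = pi * 95378.0000 * 0.0139 * 0.2588
E_loss = 1077.9761


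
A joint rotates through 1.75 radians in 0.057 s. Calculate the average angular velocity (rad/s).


omega = delta_theta / delta_t
omega = 1.75 / 0.057
omega = 30.7018


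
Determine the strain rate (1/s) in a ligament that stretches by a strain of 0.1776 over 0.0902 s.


strain_rate = delta_strain / delta_t
strain_rate = 0.1776 / 0.0902
strain_rate = 1.9690


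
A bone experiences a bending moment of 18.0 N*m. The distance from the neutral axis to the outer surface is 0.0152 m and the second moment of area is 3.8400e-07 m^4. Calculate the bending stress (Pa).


sigma = M * c / I
sigma = 18.0 * 0.0152 / 3.8400e-07
M * c = 0.2736
sigma = 712500.0000


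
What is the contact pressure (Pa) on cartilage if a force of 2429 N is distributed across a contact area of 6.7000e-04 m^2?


P = F / A
P = 2429 / 6.7000e-04
P = 3.6254e+06


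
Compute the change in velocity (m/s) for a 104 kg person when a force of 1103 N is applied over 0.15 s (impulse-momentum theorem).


J = F * dt = 1103 * 0.15 = 165.4500 N*s
delta_v = J / m
delta_v = 165.4500 / 104
delta_v = 1.5909


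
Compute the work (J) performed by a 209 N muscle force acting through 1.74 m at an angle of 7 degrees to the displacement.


W = F * d * cos(theta)
theta = 7 deg = 0.1222 rad
cos(theta) = 0.9925
W = 209 * 1.74 * 0.9925
W = 360.9493


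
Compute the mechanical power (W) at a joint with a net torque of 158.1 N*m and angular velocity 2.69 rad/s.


P = M * omega
P = 158.1 * 2.69
P = 425.2890


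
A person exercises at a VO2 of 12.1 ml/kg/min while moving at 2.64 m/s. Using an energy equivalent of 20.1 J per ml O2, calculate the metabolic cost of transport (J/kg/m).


Power per kg = VO2 * 20.1 / 60
Power per kg = 12.1 * 20.1 / 60 = 4.0535 W/kg
Cost = power_per_kg / speed
Cost = 4.0535 / 2.64
Cost = 1.5354


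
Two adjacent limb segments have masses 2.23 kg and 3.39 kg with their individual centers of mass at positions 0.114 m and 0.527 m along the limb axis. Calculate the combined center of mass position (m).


COM = (m1*x1 + m2*x2) / (m1 + m2)
COM = (2.23*0.114 + 3.39*0.527) / (2.23 + 3.39)
Numerator = 2.0408
Denominator = 5.6200
COM = 0.3631


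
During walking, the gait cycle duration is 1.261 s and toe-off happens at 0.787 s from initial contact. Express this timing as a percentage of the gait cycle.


pct = (event_time / cycle_time) * 100
pct = (0.787 / 1.261) * 100
ratio = 0.6241
pct = 62.4108


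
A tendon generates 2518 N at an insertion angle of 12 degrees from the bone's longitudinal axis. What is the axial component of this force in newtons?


F_eff = F_tendon * cos(theta)
theta = 12 deg = 0.2094 rad
cos(theta) = 0.9781
F_eff = 2518 * 0.9781
F_eff = 2462.9757


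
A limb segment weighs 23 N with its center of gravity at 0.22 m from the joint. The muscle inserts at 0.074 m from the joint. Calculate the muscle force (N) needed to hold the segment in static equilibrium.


F_muscle = W * d_load / d_muscle
F_muscle = 23 * 0.22 / 0.074
Numerator = 5.0600
F_muscle = 68.3784


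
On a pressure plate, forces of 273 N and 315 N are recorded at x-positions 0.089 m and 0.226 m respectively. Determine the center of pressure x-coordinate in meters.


COP_x = (F1*x1 + F2*x2) / (F1 + F2)
COP_x = (273*0.089 + 315*0.226) / (273 + 315)
Numerator = 95.4870
Denominator = 588
COP_x = 0.1624


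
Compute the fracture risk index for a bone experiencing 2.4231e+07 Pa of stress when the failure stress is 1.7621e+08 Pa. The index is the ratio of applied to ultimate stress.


FRI = applied / ultimate
FRI = 2.4231e+07 / 1.7621e+08
FRI = 0.1375


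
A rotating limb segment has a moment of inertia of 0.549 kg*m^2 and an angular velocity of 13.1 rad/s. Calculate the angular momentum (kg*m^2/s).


L = I * omega
L = 0.549 * 13.1
L = 7.1919


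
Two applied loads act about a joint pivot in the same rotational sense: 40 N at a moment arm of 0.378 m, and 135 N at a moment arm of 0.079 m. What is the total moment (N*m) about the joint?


M = F1 * d1 + F2 * d2
M = 40 * 0.378 + 135 * 0.079
M = 15.1200 + 10.6650
M = 25.7850


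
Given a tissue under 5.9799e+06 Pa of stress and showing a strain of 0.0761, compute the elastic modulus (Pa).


E = stress / strain
E = 5.9799e+06 / 0.0761
E = 7.8580e+07


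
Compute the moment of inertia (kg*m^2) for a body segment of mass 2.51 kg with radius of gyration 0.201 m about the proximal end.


I = m * k^2
I = 2.51 * 0.201^2
k^2 = 0.0404
I = 0.1014


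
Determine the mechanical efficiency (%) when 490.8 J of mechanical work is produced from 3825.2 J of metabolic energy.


eta = (W_mech / E_meta) * 100
eta = (490.8 / 3825.2) * 100
ratio = 0.1283
eta = 12.8307


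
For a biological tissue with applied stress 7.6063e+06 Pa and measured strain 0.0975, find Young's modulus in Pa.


E = stress / strain
E = 7.6063e+06 / 0.0975
E = 7.8013e+07


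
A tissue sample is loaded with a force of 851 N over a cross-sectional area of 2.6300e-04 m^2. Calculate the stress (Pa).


stress = F / A
stress = 851 / 2.6300e-04
stress = 3.2357e+06


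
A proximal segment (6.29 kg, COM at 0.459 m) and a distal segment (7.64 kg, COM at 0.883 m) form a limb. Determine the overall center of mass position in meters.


COM = (m1*x1 + m2*x2) / (m1 + m2)
COM = (6.29*0.459 + 7.64*0.883) / (6.29 + 7.64)
Numerator = 9.6332
Denominator = 13.9300
COM = 0.6915


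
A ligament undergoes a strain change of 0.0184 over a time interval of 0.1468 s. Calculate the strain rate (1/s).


strain_rate = delta_strain / delta_t
strain_rate = 0.0184 / 0.1468
strain_rate = 0.1253


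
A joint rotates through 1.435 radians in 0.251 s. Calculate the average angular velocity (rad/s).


omega = delta_theta / delta_t
omega = 1.435 / 0.251
omega = 5.7171


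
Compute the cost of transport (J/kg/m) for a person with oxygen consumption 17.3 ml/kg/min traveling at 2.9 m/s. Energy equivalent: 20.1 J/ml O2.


Power per kg = VO2 * 20.1 / 60
Power per kg = 17.3 * 20.1 / 60 = 5.7955 W/kg
Cost = power_per_kg / speed
Cost = 5.7955 / 2.9
Cost = 1.9984


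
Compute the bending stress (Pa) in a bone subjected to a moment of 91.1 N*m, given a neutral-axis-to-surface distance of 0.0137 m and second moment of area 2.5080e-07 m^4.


sigma = M * c / I
sigma = 91.1 * 0.0137 / 2.5080e-07
M * c = 1.2481
sigma = 4.9764e+06


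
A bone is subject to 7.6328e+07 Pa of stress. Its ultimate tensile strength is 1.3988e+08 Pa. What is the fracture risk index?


FRI = applied / ultimate
FRI = 7.6328e+07 / 1.3988e+08
FRI = 0.5457


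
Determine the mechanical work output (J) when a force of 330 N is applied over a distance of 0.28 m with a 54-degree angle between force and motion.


W = F * d * cos(theta)
theta = 54 deg = 0.9425 rad
cos(theta) = 0.5878
W = 330 * 0.28 * 0.5878
W = 54.3114


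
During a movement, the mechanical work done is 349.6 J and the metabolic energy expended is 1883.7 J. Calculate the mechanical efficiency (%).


eta = (W_mech / E_meta) * 100
eta = (349.6 / 1883.7) * 100
ratio = 0.1856
eta = 18.5592


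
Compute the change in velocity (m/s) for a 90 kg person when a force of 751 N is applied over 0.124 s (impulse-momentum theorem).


J = F * dt = 751 * 0.124 = 93.1240 N*s
delta_v = J / m
delta_v = 93.1240 / 90
delta_v = 1.0347


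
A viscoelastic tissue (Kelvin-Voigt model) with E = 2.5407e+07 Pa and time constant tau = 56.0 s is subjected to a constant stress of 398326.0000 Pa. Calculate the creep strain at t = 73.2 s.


epsilon(t) = (sigma/E) * (1 - exp(-t/tau))
sigma/E = 398326.0000 / 2.5407e+07 = 0.0157
exp(-t/tau) = exp(-73.2 / 56.0) = 0.2706
epsilon = 0.0157 * (1 - 0.2706)
epsilon = 0.0114


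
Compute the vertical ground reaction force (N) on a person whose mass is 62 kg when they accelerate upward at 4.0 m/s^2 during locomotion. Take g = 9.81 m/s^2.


GRF = m * (g + a)
GRF = 62 * (9.81 + 4.0)
GRF = 62 * 13.8100
GRF = 856.2200


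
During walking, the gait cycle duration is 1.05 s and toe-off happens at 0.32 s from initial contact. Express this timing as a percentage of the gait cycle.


pct = (event_time / cycle_time) * 100
pct = (0.32 / 1.05) * 100
ratio = 0.3048
pct = 30.4762


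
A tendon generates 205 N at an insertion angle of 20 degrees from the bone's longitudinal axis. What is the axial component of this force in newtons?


F_eff = F_tendon * cos(theta)
theta = 20 deg = 0.3491 rad
cos(theta) = 0.9397
F_eff = 205 * 0.9397
F_eff = 192.6370


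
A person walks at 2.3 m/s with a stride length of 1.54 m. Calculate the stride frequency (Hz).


f = v / stride_length
f = 2.3 / 1.54
f = 1.4935


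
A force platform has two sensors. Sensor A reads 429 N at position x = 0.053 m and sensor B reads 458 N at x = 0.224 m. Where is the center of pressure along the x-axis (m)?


COP_x = (F1*x1 + F2*x2) / (F1 + F2)
COP_x = (429*0.053 + 458*0.224) / (429 + 458)
Numerator = 125.3290
Denominator = 887
COP_x = 0.1413


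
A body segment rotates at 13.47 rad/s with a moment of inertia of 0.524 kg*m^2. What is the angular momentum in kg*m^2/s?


L = I * omega
L = 0.524 * 13.47
L = 7.0583


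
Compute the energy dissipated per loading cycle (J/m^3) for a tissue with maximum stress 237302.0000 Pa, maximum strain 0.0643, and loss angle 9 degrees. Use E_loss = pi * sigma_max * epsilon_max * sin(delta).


E_loss = pi * sigma_max * epsilon_max * sin(delta)
delta = 9 deg = 0.1571 rad
sin(delta) = 0.1564
E_loss = pi * 237302.0000 * 0.0643 * 0.1564
E_loss = 7498.8503


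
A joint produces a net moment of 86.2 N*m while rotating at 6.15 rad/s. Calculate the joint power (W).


P = M * omega
P = 86.2 * 6.15
P = 530.1300


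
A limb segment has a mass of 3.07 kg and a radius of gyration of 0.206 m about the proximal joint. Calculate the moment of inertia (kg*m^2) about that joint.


I = m * k^2
I = 3.07 * 0.206^2
k^2 = 0.0424
I = 0.1303


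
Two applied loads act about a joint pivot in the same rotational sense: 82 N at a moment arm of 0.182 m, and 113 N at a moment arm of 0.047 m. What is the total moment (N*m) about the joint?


M = F1 * d1 + F2 * d2
M = 82 * 0.182 + 113 * 0.047
M = 14.9240 + 5.3110
M = 20.2350


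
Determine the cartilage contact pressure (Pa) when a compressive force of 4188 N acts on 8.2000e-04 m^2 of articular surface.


P = F / A
P = 4188 / 8.2000e-04
P = 5.1073e+06


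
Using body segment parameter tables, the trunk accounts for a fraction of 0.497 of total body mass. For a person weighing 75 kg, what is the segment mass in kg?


m_segment = body_mass * fraction
m_segment = 75 * 0.497
m_segment = 37.2750


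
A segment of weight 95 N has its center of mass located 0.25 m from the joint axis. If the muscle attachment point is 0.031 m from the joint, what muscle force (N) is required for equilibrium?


F_muscle = W * d_load / d_muscle
F_muscle = 95 * 0.25 / 0.031
Numerator = 23.7500
F_muscle = 766.1290


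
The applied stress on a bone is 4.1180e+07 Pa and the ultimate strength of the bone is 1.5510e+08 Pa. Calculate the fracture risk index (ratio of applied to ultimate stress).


FRI = applied / ultimate
FRI = 4.1180e+07 / 1.5510e+08
FRI = 0.2655


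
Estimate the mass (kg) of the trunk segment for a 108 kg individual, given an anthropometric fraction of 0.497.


m_segment = body_mass * fraction
m_segment = 108 * 0.497
m_segment = 53.6760


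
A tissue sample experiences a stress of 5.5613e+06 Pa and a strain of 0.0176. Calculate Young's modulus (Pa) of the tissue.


E = stress / strain
E = 5.5613e+06 / 0.0176
E = 3.1598e+08


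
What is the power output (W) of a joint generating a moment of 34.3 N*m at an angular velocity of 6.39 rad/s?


P = M * omega
P = 34.3 * 6.39
P = 219.1770


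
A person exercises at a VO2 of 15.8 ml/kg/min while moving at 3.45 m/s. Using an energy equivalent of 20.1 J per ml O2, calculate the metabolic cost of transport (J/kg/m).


Power per kg = VO2 * 20.1 / 60
Power per kg = 15.8 * 20.1 / 60 = 5.2930 W/kg
Cost = power_per_kg / speed
Cost = 5.2930 / 3.45
Cost = 1.5342


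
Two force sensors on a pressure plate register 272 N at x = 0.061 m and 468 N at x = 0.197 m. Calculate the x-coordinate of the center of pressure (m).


COP_x = (F1*x1 + F2*x2) / (F1 + F2)
COP_x = (272*0.061 + 468*0.197) / (272 + 468)
Numerator = 108.7880
Denominator = 740
COP_x = 0.1470


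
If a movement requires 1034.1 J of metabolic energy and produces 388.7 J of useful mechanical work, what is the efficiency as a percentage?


eta = (W_mech / E_meta) * 100
eta = (388.7 / 1034.1) * 100
ratio = 0.3759
eta = 37.5882


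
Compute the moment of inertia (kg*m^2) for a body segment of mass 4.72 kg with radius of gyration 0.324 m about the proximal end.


I = m * k^2
I = 4.72 * 0.324^2
k^2 = 0.1050
I = 0.4955


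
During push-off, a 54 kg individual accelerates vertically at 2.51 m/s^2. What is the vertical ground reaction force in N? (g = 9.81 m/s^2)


GRF = m * (g + a)
GRF = 54 * (9.81 + 2.51)
GRF = 54 * 12.3200
GRF = 665.2800


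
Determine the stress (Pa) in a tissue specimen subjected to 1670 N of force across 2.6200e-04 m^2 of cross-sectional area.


stress = F / A
stress = 1670 / 2.6200e-04
stress = 6.3740e+06


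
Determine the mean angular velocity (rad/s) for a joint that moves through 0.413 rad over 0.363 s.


omega = delta_theta / delta_t
omega = 0.413 / 0.363
omega = 1.1377


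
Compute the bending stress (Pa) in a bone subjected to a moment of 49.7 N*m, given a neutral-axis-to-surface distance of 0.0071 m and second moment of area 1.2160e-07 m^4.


sigma = M * c / I
sigma = 49.7 * 0.0071 / 1.2160e-07
M * c = 0.3529
sigma = 2.9019e+06


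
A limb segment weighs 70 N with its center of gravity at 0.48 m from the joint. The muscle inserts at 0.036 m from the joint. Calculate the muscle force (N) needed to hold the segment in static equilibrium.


F_muscle = W * d_load / d_muscle
F_muscle = 70 * 0.48 / 0.036
Numerator = 33.6000
F_muscle = 933.3333


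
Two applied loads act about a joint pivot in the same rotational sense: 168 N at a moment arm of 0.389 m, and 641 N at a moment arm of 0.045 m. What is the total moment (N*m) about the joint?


M = F1 * d1 + F2 * d2
M = 168 * 0.389 + 641 * 0.045
M = 65.3520 + 28.8450
M = 94.1970


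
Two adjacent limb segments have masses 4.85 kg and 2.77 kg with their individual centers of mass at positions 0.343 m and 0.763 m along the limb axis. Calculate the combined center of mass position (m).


COM = (m1*x1 + m2*x2) / (m1 + m2)
COM = (4.85*0.343 + 2.77*0.763) / (4.85 + 2.77)
Numerator = 3.7771
Denominator = 7.6200
COM = 0.4957


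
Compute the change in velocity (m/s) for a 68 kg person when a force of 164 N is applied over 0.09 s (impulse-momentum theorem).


J = F * dt = 164 * 0.09 = 14.7600 N*s
delta_v = J / m
delta_v = 14.7600 / 68
delta_v = 0.2171


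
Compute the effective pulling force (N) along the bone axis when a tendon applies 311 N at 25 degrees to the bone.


F_eff = F_tendon * cos(theta)
theta = 25 deg = 0.4363 rad
cos(theta) = 0.9063
F_eff = 311 * 0.9063
F_eff = 281.8617


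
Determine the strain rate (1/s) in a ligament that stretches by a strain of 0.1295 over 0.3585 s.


strain_rate = delta_strain / delta_t
strain_rate = 0.1295 / 0.3585
strain_rate = 0.3612


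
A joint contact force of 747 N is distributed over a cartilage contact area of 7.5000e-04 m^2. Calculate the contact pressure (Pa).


P = F / A
P = 747 / 7.5000e-04
P = 996000.0000


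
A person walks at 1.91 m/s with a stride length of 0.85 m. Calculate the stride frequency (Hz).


f = v / stride_length
f = 1.91 / 0.85
f = 2.2471


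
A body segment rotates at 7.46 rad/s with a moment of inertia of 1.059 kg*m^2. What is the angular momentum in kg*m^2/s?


L = I * omega
L = 1.059 * 7.46
L = 7.9001


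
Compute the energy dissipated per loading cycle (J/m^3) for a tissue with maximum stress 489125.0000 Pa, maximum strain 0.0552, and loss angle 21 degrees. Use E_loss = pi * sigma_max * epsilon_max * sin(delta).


E_loss = pi * sigma_max * epsilon_max * sin(delta)
delta = 21 deg = 0.3665 rad
sin(delta) = 0.3584
E_loss = pi * 489125.0000 * 0.0552 * 0.3584
E_loss = 30397.5074


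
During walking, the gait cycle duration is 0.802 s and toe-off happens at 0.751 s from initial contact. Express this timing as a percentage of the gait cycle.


pct = (event_time / cycle_time) * 100
pct = (0.751 / 0.802) * 100
ratio = 0.9364
pct = 93.6409


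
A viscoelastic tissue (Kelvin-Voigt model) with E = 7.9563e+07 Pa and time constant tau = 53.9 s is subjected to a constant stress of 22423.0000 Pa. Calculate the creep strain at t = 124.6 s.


epsilon(t) = (sigma/E) * (1 - exp(-t/tau))
sigma/E = 22423.0000 / 7.9563e+07 = 2.8183e-04
exp(-t/tau) = exp(-124.6 / 53.9) = 0.0991
epsilon = 2.8183e-04 * (1 - 0.0991)
epsilon = 2.5390e-04


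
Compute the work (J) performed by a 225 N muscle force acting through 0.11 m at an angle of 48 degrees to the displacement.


W = F * d * cos(theta)
theta = 48 deg = 0.8378 rad
cos(theta) = 0.6691
W = 225 * 0.11 * 0.6691
W = 16.5610


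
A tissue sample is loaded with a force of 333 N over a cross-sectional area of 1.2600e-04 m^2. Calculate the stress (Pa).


stress = F / A
stress = 333 / 1.2600e-04
stress = 2.6429e+06


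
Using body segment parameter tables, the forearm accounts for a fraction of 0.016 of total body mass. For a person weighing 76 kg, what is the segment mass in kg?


m_segment = body_mass * fraction
m_segment = 76 * 0.016
m_segment = 1.2160


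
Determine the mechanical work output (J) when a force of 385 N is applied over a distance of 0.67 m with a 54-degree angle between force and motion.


W = F * d * cos(theta)
theta = 54 deg = 0.9425 rad
cos(theta) = 0.5878
W = 385 * 0.67 * 0.5878
W = 151.6192


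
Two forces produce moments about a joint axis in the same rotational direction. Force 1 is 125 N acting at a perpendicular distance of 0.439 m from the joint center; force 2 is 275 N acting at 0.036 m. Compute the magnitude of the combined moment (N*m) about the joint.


M = F1 * d1 + F2 * d2
M = 125 * 0.439 + 275 * 0.036
M = 54.8750 + 9.9000
M = 64.7750


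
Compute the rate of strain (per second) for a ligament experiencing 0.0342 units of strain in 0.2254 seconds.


strain_rate = delta_strain / delta_t
strain_rate = 0.0342 / 0.2254
strain_rate = 0.1517


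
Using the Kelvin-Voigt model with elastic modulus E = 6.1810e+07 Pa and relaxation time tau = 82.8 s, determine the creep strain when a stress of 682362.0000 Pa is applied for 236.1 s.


epsilon(t) = (sigma/E) * (1 - exp(-t/tau))
sigma/E = 682362.0000 / 6.1810e+07 = 0.0110
exp(-t/tau) = exp(-236.1 / 82.8) = 0.0578
epsilon = 0.0110 * (1 - 0.0578)
epsilon = 0.0104


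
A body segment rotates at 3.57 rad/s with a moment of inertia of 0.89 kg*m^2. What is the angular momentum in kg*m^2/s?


L = I * omega
L = 0.89 * 3.57
L = 3.1773


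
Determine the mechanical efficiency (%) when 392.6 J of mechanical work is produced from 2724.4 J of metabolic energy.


eta = (W_mech / E_meta) * 100
eta = (392.6 / 2724.4) * 100
ratio = 0.1441
eta = 14.4105


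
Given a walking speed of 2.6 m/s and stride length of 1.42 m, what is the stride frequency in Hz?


f = v / stride_length
f = 2.6 / 1.42
f = 1.8310


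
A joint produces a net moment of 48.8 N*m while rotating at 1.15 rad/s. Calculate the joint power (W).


P = M * omega
P = 48.8 * 1.15
P = 56.1200


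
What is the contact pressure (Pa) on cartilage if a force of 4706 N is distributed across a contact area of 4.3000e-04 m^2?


P = F / A
P = 4706 / 4.3000e-04
P = 1.0944e+07


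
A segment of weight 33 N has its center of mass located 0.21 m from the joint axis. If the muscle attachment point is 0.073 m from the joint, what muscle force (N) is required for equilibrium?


F_muscle = W * d_load / d_muscle
F_muscle = 33 * 0.21 / 0.073
Numerator = 6.9300
F_muscle = 94.9315


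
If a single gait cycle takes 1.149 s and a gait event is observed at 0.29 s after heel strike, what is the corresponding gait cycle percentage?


pct = (event_time / cycle_time) * 100
pct = (0.29 / 1.149) * 100
ratio = 0.2524
pct = 25.2393


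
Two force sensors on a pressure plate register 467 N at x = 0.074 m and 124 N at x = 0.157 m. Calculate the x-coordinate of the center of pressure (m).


COP_x = (F1*x1 + F2*x2) / (F1 + F2)
COP_x = (467*0.074 + 124*0.157) / (467 + 124)
Numerator = 54.0260
Denominator = 591
COP_x = 0.0914


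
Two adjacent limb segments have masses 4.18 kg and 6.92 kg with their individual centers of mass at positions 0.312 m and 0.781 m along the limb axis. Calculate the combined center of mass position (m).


COM = (m1*x1 + m2*x2) / (m1 + m2)
COM = (4.18*0.312 + 6.92*0.781) / (4.18 + 6.92)
Numerator = 6.7087
Denominator = 11.1000
COM = 0.6044


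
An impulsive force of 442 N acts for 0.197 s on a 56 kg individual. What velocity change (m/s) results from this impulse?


J = F * dt = 442 * 0.197 = 87.0740 N*s
delta_v = J / m
delta_v = 87.0740 / 56
delta_v = 1.5549


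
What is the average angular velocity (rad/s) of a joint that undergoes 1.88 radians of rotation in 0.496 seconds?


omega = delta_theta / delta_t
omega = 1.88 / 0.496
omega = 3.7903


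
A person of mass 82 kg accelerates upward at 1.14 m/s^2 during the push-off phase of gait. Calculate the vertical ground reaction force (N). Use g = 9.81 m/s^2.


GRF = m * (g + a)
GRF = 82 * (9.81 + 1.14)
GRF = 82 * 10.9500
GRF = 897.9000


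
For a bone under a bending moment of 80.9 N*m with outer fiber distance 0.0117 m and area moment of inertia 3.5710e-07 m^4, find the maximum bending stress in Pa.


sigma = M * c / I
sigma = 80.9 * 0.0117 / 3.5710e-07
M * c = 0.9465
sigma = 2.6506e+06


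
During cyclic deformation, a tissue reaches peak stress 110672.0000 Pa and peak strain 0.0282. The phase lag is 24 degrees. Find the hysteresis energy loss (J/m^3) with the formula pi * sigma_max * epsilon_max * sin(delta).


E_loss = pi * sigma_max * epsilon_max * sin(delta)
delta = 24 deg = 0.4189 rad
sin(delta) = 0.4067
E_loss = pi * 110672.0000 * 0.0282 * 0.4067
E_loss = 3987.9531


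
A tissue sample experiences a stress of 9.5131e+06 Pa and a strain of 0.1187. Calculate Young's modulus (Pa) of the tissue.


E = stress / strain
E = 9.5131e+06 / 0.1187
E = 8.0144e+07


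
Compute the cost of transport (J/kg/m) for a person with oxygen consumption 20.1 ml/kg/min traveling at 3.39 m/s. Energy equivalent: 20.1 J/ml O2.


Power per kg = VO2 * 20.1 / 60
Power per kg = 20.1 * 20.1 / 60 = 6.7335 W/kg
Cost = power_per_kg / speed
Cost = 6.7335 / 3.39
Cost = 1.9863


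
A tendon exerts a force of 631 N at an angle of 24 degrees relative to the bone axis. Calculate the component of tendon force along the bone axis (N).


F_eff = F_tendon * cos(theta)
theta = 24 deg = 0.4189 rad
cos(theta) = 0.9135
F_eff = 631 * 0.9135
F_eff = 576.4472


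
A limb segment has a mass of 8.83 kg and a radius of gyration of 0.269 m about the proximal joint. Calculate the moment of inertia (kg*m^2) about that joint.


I = m * k^2
I = 8.83 * 0.269^2
k^2 = 0.0724
I = 0.6389


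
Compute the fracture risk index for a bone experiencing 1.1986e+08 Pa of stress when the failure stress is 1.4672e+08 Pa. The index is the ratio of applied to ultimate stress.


FRI = applied / ultimate
FRI = 1.1986e+08 / 1.4672e+08
FRI = 0.8169


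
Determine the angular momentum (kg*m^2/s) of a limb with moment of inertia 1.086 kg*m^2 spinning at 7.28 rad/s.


L = I * omega
L = 1.086 * 7.28
L = 7.9061


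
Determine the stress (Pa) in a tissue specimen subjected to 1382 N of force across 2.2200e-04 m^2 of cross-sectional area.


stress = F / A
stress = 1382 / 2.2200e-04
stress = 6.2252e+06


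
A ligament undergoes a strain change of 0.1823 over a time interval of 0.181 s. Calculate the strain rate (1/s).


strain_rate = delta_strain / delta_t
strain_rate = 0.1823 / 0.181
strain_rate = 1.0072


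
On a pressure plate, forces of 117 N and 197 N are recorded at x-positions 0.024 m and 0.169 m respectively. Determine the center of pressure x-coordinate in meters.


COP_x = (F1*x1 + F2*x2) / (F1 + F2)
COP_x = (117*0.024 + 197*0.169) / (117 + 197)
Numerator = 36.1010
Denominator = 314
COP_x = 0.1150


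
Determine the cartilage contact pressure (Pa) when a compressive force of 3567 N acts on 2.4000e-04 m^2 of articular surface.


P = F / A
P = 3567 / 2.4000e-04
P = 1.4862e+07


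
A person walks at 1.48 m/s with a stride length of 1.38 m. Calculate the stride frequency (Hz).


f = v / stride_length
f = 1.48 / 1.38
f = 1.0725


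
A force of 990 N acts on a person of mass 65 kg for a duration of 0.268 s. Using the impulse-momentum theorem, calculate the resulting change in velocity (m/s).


J = F * dt = 990 * 0.268 = 265.3200 N*s
delta_v = J / m
delta_v = 265.3200 / 65
delta_v = 4.0818


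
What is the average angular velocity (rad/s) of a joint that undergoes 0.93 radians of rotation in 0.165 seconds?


omega = delta_theta / delta_t
omega = 0.93 / 0.165
omega = 5.6364


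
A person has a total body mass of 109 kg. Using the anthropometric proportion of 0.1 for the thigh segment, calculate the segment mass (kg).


m_segment = body_mass * fraction
m_segment = 109 * 0.1
m_segment = 10.9000


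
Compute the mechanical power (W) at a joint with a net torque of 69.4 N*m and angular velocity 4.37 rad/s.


P = M * omega
P = 69.4 * 4.37
P = 303.2780


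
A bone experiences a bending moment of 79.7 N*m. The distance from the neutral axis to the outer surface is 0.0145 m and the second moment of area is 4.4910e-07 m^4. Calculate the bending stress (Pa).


sigma = M * c / I
sigma = 79.7 * 0.0145 / 4.4910e-07
M * c = 1.1557
sigma = 2.5733e+06


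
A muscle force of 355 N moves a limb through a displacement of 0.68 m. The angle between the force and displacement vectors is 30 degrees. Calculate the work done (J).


W = F * d * cos(theta)
theta = 30 deg = 0.5236 rad
cos(theta) = 0.8660
W = 355 * 0.68 * 0.8660
W = 209.0585


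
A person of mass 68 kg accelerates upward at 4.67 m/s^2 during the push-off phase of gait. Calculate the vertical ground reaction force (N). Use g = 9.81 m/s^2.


GRF = m * (g + a)
GRF = 68 * (9.81 + 4.67)
GRF = 68 * 14.4800
GRF = 984.6400


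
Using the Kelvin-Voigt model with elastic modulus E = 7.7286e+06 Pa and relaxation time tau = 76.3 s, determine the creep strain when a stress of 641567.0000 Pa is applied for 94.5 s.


epsilon(t) = (sigma/E) * (1 - exp(-t/tau))
sigma/E = 641567.0000 / 7.7286e+06 = 0.0830
exp(-t/tau) = exp(-94.5 / 76.3) = 0.2898
epsilon = 0.0830 * (1 - 0.2898)
epsilon = 0.0590


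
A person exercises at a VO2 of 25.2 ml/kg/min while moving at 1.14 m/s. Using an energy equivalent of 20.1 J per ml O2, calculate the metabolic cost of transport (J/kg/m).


Power per kg = VO2 * 20.1 / 60
Power per kg = 25.2 * 20.1 / 60 = 8.4420 W/kg
Cost = power_per_kg / speed
Cost = 8.4420 / 1.14
Cost = 7.4053


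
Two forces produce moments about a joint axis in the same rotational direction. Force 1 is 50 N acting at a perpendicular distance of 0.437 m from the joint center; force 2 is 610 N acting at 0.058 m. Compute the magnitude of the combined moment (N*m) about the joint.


M = F1 * d1 + F2 * d2
M = 50 * 0.437 + 610 * 0.058
M = 21.8500 + 35.3800
M = 57.2300


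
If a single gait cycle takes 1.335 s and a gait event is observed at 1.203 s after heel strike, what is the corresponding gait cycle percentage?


pct = (event_time / cycle_time) * 100
pct = (1.203 / 1.335) * 100
ratio = 0.9011
pct = 90.1124


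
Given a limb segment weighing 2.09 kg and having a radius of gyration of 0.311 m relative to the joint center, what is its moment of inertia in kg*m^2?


I = m * k^2
I = 2.09 * 0.311^2
k^2 = 0.0967
I = 0.2021


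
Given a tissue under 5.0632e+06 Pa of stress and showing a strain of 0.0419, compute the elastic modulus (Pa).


E = stress / strain
E = 5.0632e+06 / 0.0419
E = 1.2084e+08


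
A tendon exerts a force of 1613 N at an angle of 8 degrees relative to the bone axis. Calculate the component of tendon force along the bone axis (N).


F_eff = F_tendon * cos(theta)
theta = 8 deg = 0.1396 rad
cos(theta) = 0.9903
F_eff = 1613 * 0.9903
F_eff = 1597.3024


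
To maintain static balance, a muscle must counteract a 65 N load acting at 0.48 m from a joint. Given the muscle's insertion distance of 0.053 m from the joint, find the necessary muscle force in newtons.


F_muscle = W * d_load / d_muscle
F_muscle = 65 * 0.48 / 0.053
Numerator = 31.2000
F_muscle = 588.6792


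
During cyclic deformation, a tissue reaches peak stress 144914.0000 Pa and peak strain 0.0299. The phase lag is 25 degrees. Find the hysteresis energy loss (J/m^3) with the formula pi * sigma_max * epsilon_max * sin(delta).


E_loss = pi * sigma_max * epsilon_max * sin(delta)
delta = 25 deg = 0.4363 rad
sin(delta) = 0.4226
E_loss = pi * 144914.0000 * 0.0299 * 0.4226
E_loss = 5752.8052


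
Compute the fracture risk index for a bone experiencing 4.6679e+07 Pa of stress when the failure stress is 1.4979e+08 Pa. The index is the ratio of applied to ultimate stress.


FRI = applied / ultimate
FRI = 4.6679e+07 / 1.4979e+08
FRI = 0.3116


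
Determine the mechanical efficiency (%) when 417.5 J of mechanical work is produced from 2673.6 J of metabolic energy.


eta = (W_mech / E_meta) * 100
eta = (417.5 / 2673.6) * 100
ratio = 0.1562
eta = 15.6156


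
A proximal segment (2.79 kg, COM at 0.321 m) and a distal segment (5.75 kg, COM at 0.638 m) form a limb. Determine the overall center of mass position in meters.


COM = (m1*x1 + m2*x2) / (m1 + m2)
COM = (2.79*0.321 + 5.75*0.638) / (2.79 + 5.75)
Numerator = 4.5641
Denominator = 8.5400
COM = 0.5344


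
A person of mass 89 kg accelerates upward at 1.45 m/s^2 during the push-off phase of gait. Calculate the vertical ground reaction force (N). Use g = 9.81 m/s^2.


GRF = m * (g + a)
GRF = 89 * (9.81 + 1.45)
GRF = 89 * 11.2600
GRF = 1002.1400


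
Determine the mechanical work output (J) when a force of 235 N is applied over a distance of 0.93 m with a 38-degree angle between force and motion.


W = F * d * cos(theta)
theta = 38 deg = 0.6632 rad
cos(theta) = 0.7880
W = 235 * 0.93 * 0.7880
W = 172.2198


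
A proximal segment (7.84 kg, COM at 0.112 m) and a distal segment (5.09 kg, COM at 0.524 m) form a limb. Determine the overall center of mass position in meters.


COM = (m1*x1 + m2*x2) / (m1 + m2)
COM = (7.84*0.112 + 5.09*0.524) / (7.84 + 5.09)
Numerator = 3.5452
Denominator = 12.9300
COM = 0.2742


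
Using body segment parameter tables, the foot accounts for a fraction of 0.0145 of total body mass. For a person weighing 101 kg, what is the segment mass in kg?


m_segment = body_mass * fraction
m_segment = 101 * 0.0145
m_segment = 1.4645


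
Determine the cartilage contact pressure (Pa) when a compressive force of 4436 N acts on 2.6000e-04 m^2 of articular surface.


P = F / A
P = 4436 / 2.6000e-04
P = 1.7062e+07


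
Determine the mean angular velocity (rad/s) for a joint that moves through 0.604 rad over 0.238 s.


omega = delta_theta / delta_t
omega = 0.604 / 0.238
omega = 2.5378


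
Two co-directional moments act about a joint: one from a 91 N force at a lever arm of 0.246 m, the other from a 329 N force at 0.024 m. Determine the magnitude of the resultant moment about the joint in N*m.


M = F1 * d1 + F2 * d2
M = 91 * 0.246 + 329 * 0.024
M = 22.3860 + 7.8960
M = 30.2820


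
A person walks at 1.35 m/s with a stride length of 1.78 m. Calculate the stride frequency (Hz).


f = v / stride_length
f = 1.35 / 1.78
f = 0.7584


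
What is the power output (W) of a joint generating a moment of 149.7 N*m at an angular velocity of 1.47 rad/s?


P = M * omega
P = 149.7 * 1.47
P = 220.0590
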